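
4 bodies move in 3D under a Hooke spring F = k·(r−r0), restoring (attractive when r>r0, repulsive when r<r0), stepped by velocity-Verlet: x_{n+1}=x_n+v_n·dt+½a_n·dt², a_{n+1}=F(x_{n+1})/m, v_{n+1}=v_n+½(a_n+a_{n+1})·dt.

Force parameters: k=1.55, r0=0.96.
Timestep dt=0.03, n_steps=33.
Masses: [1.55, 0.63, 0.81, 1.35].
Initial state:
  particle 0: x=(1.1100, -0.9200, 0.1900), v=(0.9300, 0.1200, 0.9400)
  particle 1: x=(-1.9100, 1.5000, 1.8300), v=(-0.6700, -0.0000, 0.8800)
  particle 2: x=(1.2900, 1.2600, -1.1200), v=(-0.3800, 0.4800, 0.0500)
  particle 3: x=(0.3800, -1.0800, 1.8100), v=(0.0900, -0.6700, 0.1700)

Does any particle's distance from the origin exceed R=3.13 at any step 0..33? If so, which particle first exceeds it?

no

step 0: x0=(1.1100, -0.9200, 0.1900) x1=(-1.9100, 1.5000, 1.8300) x2=(1.2900, 1.2600, -1.1200) x3=(0.3800, -1.0800, 1.8100)
step 1: x0=(1.1368, -0.9150, 0.2187) x1=(-1.9229, 1.4957, 1.8524) x2=(1.2758, 1.2719, -1.1139) x3=(0.3824, -1.0982, 1.8136)
step 2: x0=(1.1611, -0.9071, 0.2485) x1=(-1.9214, 1.4827, 1.8669) x2=(1.2559, 1.2786, -1.0986) x3=(0.3841, -1.1125, 1.8142)
step 3: x0=(1.1831, -0.8965, 0.2793) x1=(-1.9054, 1.4611, 1.8734) x2=(1.2306, 1.2802, -1.0741) x3=(0.3851, -1.1229, 1.8118)
step 4: x0=(1.2027, -0.8830, 0.3111) x1=(-1.8751, 1.4310, 1.8720) x2=(1.1999, 1.2766, -1.0405) x3=(0.3854, -1.1295, 1.8065)
step 5: x0=(1.2197, -0.8669, 0.3437) x1=(-1.8307, 1.3926, 1.8628) x2=(1.1641, 1.2677, -0.9979) x3=(0.3851, -1.1321, 1.7984)
step 6: x0=(1.2344, -0.8481, 0.3773) x1=(-1.7725, 1.3463, 1.8461) x2=(1.1234, 1.2537, -0.9464) x3=(0.3841, -1.1310, 1.7875)
step 7: x0=(1.2466, -0.8268, 0.4116) x1=(-1.7010, 1.2921, 1.8221) x2=(1.0780, 1.2345, -0.8864) x3=(0.3825, -1.1260, 1.7740)
step 8: x0=(1.2563, -0.8030, 0.4467) x1=(-1.6167, 1.2306, 1.7912) x2=(1.0284, 1.2102, -0.8182) x3=(0.3802, -1.1174, 1.7579)
step 9: x0=(1.2637, -0.7768, 0.4825) x1=(-1.5203, 1.1622, 1.7537) x2=(0.9748, 1.1810, -0.7421) x3=(0.3774, -1.1053, 1.7393)
step 10: x0=(1.2688, -0.7485, 0.5190) x1=(-1.4125, 1.0872, 1.7101) x2=(0.9176, 1.1470, -0.6586) x3=(0.3741, -1.0897, 1.7184)
step 11: x0=(1.2717, -0.7181, 0.5560) x1=(-1.2941, 1.0062, 1.6609) x2=(0.8572, 1.1082, -0.5681) x3=(0.3703, -1.0709, 1.6952)
step 12: x0=(1.2724, -0.6858, 0.5935) x1=(-1.1661, 0.9197, 1.6066) x2=(0.7941, 1.0650, -0.4711) x3=(0.3660, -1.0490, 1.6700)
step 13: x0=(1.2711, -0.6518, 0.6314) x1=(-1.0294, 0.8283, 1.5478) x2=(0.7287, 1.0174, -0.3683) x3=(0.3615, -1.0242, 1.6429)
step 14: x0=(1.2679, -0.6162, 0.6698) x1=(-0.8850, 0.7326, 1.4851) x2=(0.6615, 0.9658, -0.2601) x3=(0.3566, -0.9968, 1.6140)
step 15: x0=(1.2630, -0.5792, 0.7084) x1=(-0.7340, 0.6331, 1.4191) x2=(0.5929, 0.9104, -0.1473) x3=(0.3515, -0.9669, 1.5834)
step 16: x0=(1.2564, -0.5410, 0.7472) x1=(-0.5775, 0.5306, 1.3504) x2=(0.5233, 0.8515, -0.0304) x3=(0.3463, -0.9349, 1.5514)
step 17: x0=(1.2485, -0.5017, 0.7863) x1=(-0.4167, 0.4256, 1.2798) x2=(0.4532, 0.7894, 0.0898) x3=(0.3410, -0.9010, 1.5182)
step 18: x0=(1.2392, -0.4617, 0.8254) x1=(-0.2527, 0.3187, 1.2079) x2=(0.3831, 0.7245, 0.2126) x3=(0.3356, -0.8655, 1.4838)
step 19: x0=(1.2289, -0.4209, 0.8646) x1=(-0.0865, 0.2106, 1.1352) x2=(0.3133, 0.6571, 0.3374) x3=(0.3303, -0.8288, 1.4485)
step 20: x0=(1.2178, -0.3797, 0.9037) x1=(0.0809, 0.1015, 1.0624) x2=(0.2440, 0.5879, 0.4636) x3=(0.3250, -0.7910, 1.4125)
step 21: x0=(1.2060, -0.3381, 0.9429) x1=(0.2489, -0.0081, 0.9898) x2=(0.1754, 0.5172, 0.5904) x3=(0.3199, -0.7525, 1.3761)
step 22: x0=(1.1938, -0.2963, 0.9820) x1=(0.4170, -0.1180, 0.9175) x2=(0.1073, 0.4457, 0.7176) x3=(0.3148, -0.7136, 1.3393)
step 23: x0=(1.1814, -0.2544, 1.0210) x1=(0.5851, -0.2280, 0.8451) x2=(0.0397, 0.3737, 0.8451) x3=(0.3096, -0.6745, 1.3025)
step 24: x0=(1.1690, -0.2124, 1.0601) x1=(0.7529, -0.3377, 0.7721) x2=(-0.0275, 0.3012, 0.9729) x3=(0.3043, -0.6354, 1.2657)
step 25: x0=(1.1566, -0.1701, 1.0994) x1=(0.9202, -0.4475, 0.6982) x2=(-0.0940, 0.2283, 1.1007) x3=(0.2989, -0.5963, 1.2291)
step 26: x0=(1.1441, -0.1276, 1.1390) x1=(1.0867, -0.5573, 0.6236) x2=(-0.1595, 0.1551, 1.2283) x3=(0.2934, -0.5573, 1.1925)
step 27: x0=(1.1312, -0.0848, 1.1788) x1=(1.2521, -0.6668, 0.5492) x2=(-0.2236, 0.0813, 1.3554) x3=(0.2880, -0.5183, 1.1560)
step 28: x0=(1.1180, -0.0419, 1.2187) x1=(1.4156, -0.7757, 0.4756) x2=(-0.2860, 0.0071, 1.4819) x3=(0.2829, -0.4795, 1.1193)
step 29: x0=(1.1044, 0.0009, 1.2587) x1=(1.5762, -0.8832, 0.4039) x2=(-0.3462, -0.0678, 1.6074) x3=(0.2781, -0.4409, 1.0824)
step 30: x0=(1.0905, 0.0435, 1.2985) x1=(1.7330, -0.9888, 0.3348) x2=(-0.4035, -0.1435, 1.7314) x3=(0.2739, -0.4025, 1.0451)
step 31: x0=(1.0762, 0.0856, 1.3381) x1=(1.8847, -1.0917, 0.2693) x2=(-0.4575, -0.2199, 1.8536) x3=(0.2703, -0.3643, 1.0076)
step 32: x0=(1.0617, 0.1272, 1.3775) x1=(2.0303, -1.1913, 0.2080) x2=(-0.5074, -0.2972, 1.9734) x3=(0.2675, -0.3265, 0.9698)
step 33: x0=(1.0470, 0.1679, 1.4166) x1=(2.1687, -1.2870, 0.1517) x2=(-0.5527, -0.3753, 2.0901) x3=(0.2655, -0.2891, 0.9319)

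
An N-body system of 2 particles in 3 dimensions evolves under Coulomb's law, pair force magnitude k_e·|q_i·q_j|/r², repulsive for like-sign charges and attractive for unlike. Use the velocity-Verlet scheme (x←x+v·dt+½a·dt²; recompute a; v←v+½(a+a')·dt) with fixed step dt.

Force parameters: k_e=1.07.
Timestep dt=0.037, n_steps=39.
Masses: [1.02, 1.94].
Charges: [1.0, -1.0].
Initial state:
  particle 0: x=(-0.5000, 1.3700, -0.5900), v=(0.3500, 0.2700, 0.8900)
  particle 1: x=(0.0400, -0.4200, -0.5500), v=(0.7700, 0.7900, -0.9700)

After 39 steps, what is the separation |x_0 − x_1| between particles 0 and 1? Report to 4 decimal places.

2.7475

step 0: x0=(-0.5000, 1.3700, -0.5900) x1=(0.0400, -0.4200, -0.5500)
step 1: x0=(-0.4870, 1.3798, -0.5571) x1=(0.0685, -0.3907, -0.5859)
step 2: x0=(-0.4739, 1.3892, -0.5241) x1=(0.0969, -0.3611, -0.6218)
step 3: x0=(-0.4606, 1.3982, -0.4912) x1=(0.1252, -0.3314, -0.6577)
step 4: x0=(-0.4472, 1.4068, -0.4584) x1=(0.1534, -0.3014, -0.6935)
step 5: x0=(-0.4336, 1.4150, -0.4256) x1=(0.1816, -0.2712, -0.7293)
step 6: x0=(-0.4200, 1.4228, -0.3928) x1=(0.2097, -0.2408, -0.7651)
step 7: x0=(-0.4061, 1.4301, -0.3602) x1=(0.2377, -0.2102, -0.8009)
step 8: x0=(-0.3921, 1.4371, -0.3276) x1=(0.2657, -0.1794, -0.8366)
step 9: x0=(-0.3780, 1.4437, -0.2952) x1=(0.2935, -0.1484, -0.8722)
step 10: x0=(-0.3637, 1.4500, -0.2629) x1=(0.3213, -0.1172, -0.9077)
step 11: x0=(-0.3492, 1.4558, -0.2308) x1=(0.3490, -0.0858, -0.9432)
step 12: x0=(-0.3346, 1.4613, -0.1988) x1=(0.3766, -0.0542, -0.9786)
step 13: x0=(-0.3198, 1.4665, -0.1670) x1=(0.4041, -0.0225, -1.0139)
step 14: x0=(-0.3048, 1.4713, -0.1354) x1=(0.4316, 0.0095, -1.0491)
step 15: x0=(-0.2897, 1.4758, -0.1040) x1=(0.4589, 0.0416, -1.0842)
step 16: x0=(-0.2744, 1.4800, -0.0728) x1=(0.4862, 0.0739, -1.1191)
step 17: x0=(-0.2590, 1.4840, -0.0418) x1=(0.5134, 0.1063, -1.1540)
step 18: x0=(-0.2434, 1.4876, -0.0111) x1=(0.5405, 0.1389, -1.1888)
step 19: x0=(-0.2276, 1.4910, 0.0194) x1=(0.5675, 0.1716, -1.2234)
step 20: x0=(-0.2118, 1.4941, 0.0497) x1=(0.5944, 0.2044, -1.2579)
step 21: x0=(-0.1957, 1.4970, 0.0798) x1=(0.6213, 0.2373, -1.2923)
step 22: x0=(-0.1796, 1.4997, 0.1097) x1=(0.6481, 0.2704, -1.3265)
step 23: x0=(-0.1633, 1.5022, 0.1393) x1=(0.6748, 0.3036, -1.3607)
step 24: x0=(-0.1468, 1.5045, 0.1686) x1=(0.7015, 0.3369, -1.3947)
step 25: x0=(-0.1303, 1.5066, 0.1977) x1=(0.7281, 0.3702, -1.4286)
step 26: x0=(-0.1136, 1.5086, 0.2266) x1=(0.7546, 0.4037, -1.4624)
step 27: x0=(-0.0968, 1.5104, 0.2553) x1=(0.7811, 0.4372, -1.4960)
step 28: x0=(-0.0799, 1.5121, 0.2838) x1=(0.8075, 0.4708, -1.5295)
step 29: x0=(-0.0628, 1.5137, 0.3120) x1=(0.8338, 0.5045, -1.5630)
step 30: x0=(-0.0457, 1.5151, 0.3400) x1=(0.8601, 0.5382, -1.5963)
step 31: x0=(-0.0285, 1.5164, 0.3678) x1=(0.8864, 0.5720, -1.6294)
step 32: x0=(-0.0112, 1.5177, 0.3954) x1=(0.9125, 0.6058, -1.6625)
step 33: x0=(0.0063, 1.5188, 0.4227) x1=(0.9387, 0.6397, -1.6955)
step 34: x0=(0.0238, 1.5198, 0.4499) x1=(0.9648, 0.6736, -1.7284)
step 35: x0=(0.0413, 1.5208, 0.4769) x1=(0.9908, 0.7076, -1.7611)
step 36: x0=(0.0590, 1.5217, 0.5037) x1=(1.0168, 0.7416, -1.7938)
step 37: x0=(0.0768, 1.5226, 0.5303) x1=(1.0428, 0.7756, -1.8263)
step 38: x0=(0.0946, 1.5234, 0.5567) x1=(1.0687, 0.8097, -1.8588)
step 39: x0=(0.1125, 1.5241, 0.5830) x1=(1.0946, 0.8438, -1.8912)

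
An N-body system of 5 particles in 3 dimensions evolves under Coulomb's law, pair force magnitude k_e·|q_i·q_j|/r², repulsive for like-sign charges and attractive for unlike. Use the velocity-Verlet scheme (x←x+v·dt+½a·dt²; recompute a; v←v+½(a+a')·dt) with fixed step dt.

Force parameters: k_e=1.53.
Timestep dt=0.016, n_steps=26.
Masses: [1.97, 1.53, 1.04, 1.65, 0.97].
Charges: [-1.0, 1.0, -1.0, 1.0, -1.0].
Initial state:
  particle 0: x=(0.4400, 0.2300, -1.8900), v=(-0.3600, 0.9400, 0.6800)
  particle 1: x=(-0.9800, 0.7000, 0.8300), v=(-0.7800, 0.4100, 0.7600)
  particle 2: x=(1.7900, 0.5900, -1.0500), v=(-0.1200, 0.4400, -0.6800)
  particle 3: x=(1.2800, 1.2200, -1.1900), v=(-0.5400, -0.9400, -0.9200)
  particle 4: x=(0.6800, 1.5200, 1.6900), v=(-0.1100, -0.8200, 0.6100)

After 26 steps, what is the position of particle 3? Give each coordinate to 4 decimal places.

step 0: x0=(0.4400, 0.2300, -1.8900) x1=(-0.9800, 0.7000, 0.8300) x2=(1.7900, 0.5900, -1.0500) x3=(1.2800, 1.2200, -1.1900) x4=(0.6800, 1.5200, 1.6900)
step 1: x0=(0.4342, 0.2451, -1.8791) x1=(-0.9924, 0.7066, 0.8422) x2=(1.7880, 0.5973, -1.0609) x3=(1.2714, 1.2048, -1.2047) x4=(0.6782, 1.5069, 1.6997)
step 2: x0=(0.4284, 0.2602, -1.8682) x1=(-1.0048, 0.7132, 0.8543) x2=(1.7857, 0.6050, -1.0718) x3=(1.2631, 1.1892, -1.2194) x4=(0.6763, 1.4937, 1.7095)
step 3: x0=(0.4226, 0.2753, -1.8573) x1=(-1.0172, 0.7197, 0.8665) x2=(1.7831, 0.6131, -1.0828) x3=(1.2549, 1.1734, -1.2341) x4=(0.6743, 1.4805, 1.7192)
step 4: x0=(0.4168, 0.2905, -1.8464) x1=(-1.0294, 0.7264, 0.8787) x2=(1.7802, 0.6218, -1.0939) x3=(1.2469, 1.1571, -1.2487) x4=(0.6723, 1.4674, 1.7289)
step 5: x0=(0.4110, 0.3058, -1.8354) x1=(-1.0416, 0.7330, 0.8909) x2=(1.7770, 0.6309, -1.1050) x3=(1.2391, 1.1405, -1.2633) x4=(0.6702, 1.4541, 1.7385)
step 6: x0=(0.4052, 0.3211, -1.8245) x1=(-1.0538, 0.7396, 0.9031) x2=(1.7734, 0.6404, -1.1162) x3=(1.2315, 1.1235, -1.2779) x4=(0.6679, 1.4409, 1.7482)
step 7: x0=(0.3993, 0.3365, -1.8135) x1=(-1.0658, 0.7463, 0.9153) x2=(1.7695, 0.6504, -1.1276) x3=(1.2242, 1.1062, -1.2924) x4=(0.6656, 1.4277, 1.7578)
step 8: x0=(0.3935, 0.3519, -1.8025) x1=(-1.0779, 0.7530, 0.9275) x2=(1.7652, 0.6609, -1.1390) x3=(1.2171, 1.0885, -1.3069) x4=(0.6632, 1.4144, 1.7674)
step 9: x0=(0.3877, 0.3674, -1.7915) x1=(-1.0898, 0.7596, 0.9397) x2=(1.7604, 0.6719, -1.1505) x3=(1.2102, 1.0704, -1.3214) x4=(0.6607, 1.4011, 1.7770)
step 10: x0=(0.3819, 0.3830, -1.7804) x1=(-1.1017, 0.7663, 0.9520) x2=(1.7552, 0.6833, -1.1622) x3=(1.2037, 1.0520, -1.3358) x4=(0.6582, 1.3878, 1.7866)
step 11: x0=(0.3761, 0.3986, -1.7693) x1=(-1.1135, 0.7730, 0.9642) x2=(1.7494, 0.6951, -1.1740) x3=(1.1974, 1.0332, -1.3501) x4=(0.6555, 1.3745, 1.7962)
step 12: x0=(0.3703, 0.4143, -1.7582) x1=(-1.1253, 0.7798, 0.9765) x2=(1.7431, 0.7074, -1.1860) x3=(1.1914, 1.0140, -1.3643) x4=(0.6528, 1.3611, 1.8057)
step 13: x0=(0.3646, 0.4301, -1.7471) x1=(-1.1370, 0.7865, 0.9887) x2=(1.7362, 0.7202, -1.1982) x3=(1.1858, 0.9945, -1.3785) x4=(0.6499, 1.3478, 1.8153)
step 14: x0=(0.3590, 0.4460, -1.7359) x1=(-1.1486, 0.7932, 1.0010) x2=(1.7286, 0.7333, -1.2106) x3=(1.1805, 0.9746, -1.3926) x4=(0.6470, 1.3344, 1.8248)
step 15: x0=(0.3533, 0.4619, -1.7247) x1=(-1.1601, 0.8000, 1.0132) x2=(1.7204, 0.7469, -1.2233) x3=(1.1755, 0.9543, -1.4065) x4=(0.6440, 1.3210, 1.8343)
step 16: x0=(0.3478, 0.4779, -1.7134) x1=(-1.1716, 0.8068, 1.0255) x2=(1.7114, 0.7608, -1.2362) x3=(1.1710, 0.9338, -1.4203) x4=(0.6409, 1.3076, 1.8438)
step 17: x0=(0.3423, 0.4940, -1.7022) x1=(-1.1831, 0.8135, 1.0378) x2=(1.7015, 0.7751, -1.2494) x3=(1.1668, 0.9129, -1.4340) x4=(0.6377, 1.2942, 1.8533)
step 18: x0=(0.3369, 0.5102, -1.6908) x1=(-1.1944, 0.8203, 1.0501) x2=(1.6909, 0.7896, -1.2629) x3=(1.1631, 0.8917, -1.4476) x4=(0.6345, 1.2808, 1.8628)
step 19: x0=(0.3316, 0.5264, -1.6795) x1=(-1.2057, 0.8271, 1.0624) x2=(1.6792, 0.8044, -1.2767) x3=(1.1599, 0.8704, -1.4609) x4=(0.6311, 1.2673, 1.8723)
step 20: x0=(0.3264, 0.5427, -1.6681) x1=(-1.2170, 0.8339, 1.0747) x2=(1.6666, 0.8194, -1.2909) x3=(1.1571, 0.8488, -1.4741) x4=(0.6276, 1.2539, 1.8817)
step 21: x0=(0.3214, 0.5591, -1.6567) x1=(-1.2281, 0.8408, 1.0870) x2=(1.6530, 0.8344, -1.3055) x3=(1.1549, 0.8271, -1.4871) x4=(0.6241, 1.2404, 1.8912)
step 22: x0=(0.3164, 0.5755, -1.6453) x1=(-1.2392, 0.8476, 1.0993) x2=(1.6383, 0.8495, -1.3206) x3=(1.1532, 0.8053, -1.4998) x4=(0.6205, 1.2269, 1.9006)
step 23: x0=(0.3116, 0.5920, -1.6338) x1=(-1.2502, 0.8544, 1.1116) x2=(1.6224, 0.8645, -1.3360) x3=(1.1520, 0.7835, -1.5122) x4=(0.6167, 1.2134, 1.9101)
step 24: x0=(0.3070, 0.6085, -1.6224) x1=(-1.2612, 0.8613, 1.1239) x2=(1.6054, 0.8793, -1.3520) x3=(1.1513, 0.7618, -1.5244) x4=(0.6129, 1.1999, 1.9195)
step 25: x0=(0.3024, 0.6250, -1.6109) x1=(-1.2721, 0.8681, 1.1362) x2=(1.5872, 0.8938, -1.3684) x3=(1.1512, 0.7402, -1.5363) x4=(0.6090, 1.1864, 1.9289)
step 26: x0=(0.2981, 0.6415, -1.5994) x1=(-1.2829, 0.8750, 1.1485) x2=(1.5678, 0.9078, -1.3854) x3=(1.1517, 0.7189, -1.5478) x4=(0.6051, 1.1729, 1.9384)

(1.1517, 0.7189, -1.5478)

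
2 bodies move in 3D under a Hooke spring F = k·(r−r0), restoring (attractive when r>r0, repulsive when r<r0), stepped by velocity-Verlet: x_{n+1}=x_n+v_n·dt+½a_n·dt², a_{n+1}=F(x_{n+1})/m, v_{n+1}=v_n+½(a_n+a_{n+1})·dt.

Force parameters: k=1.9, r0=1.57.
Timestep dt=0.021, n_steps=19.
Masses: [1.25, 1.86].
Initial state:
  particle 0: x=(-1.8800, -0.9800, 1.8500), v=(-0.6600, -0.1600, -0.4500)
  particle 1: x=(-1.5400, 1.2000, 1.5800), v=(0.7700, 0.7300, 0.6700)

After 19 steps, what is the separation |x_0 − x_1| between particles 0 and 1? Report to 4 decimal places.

step 0: x0=(-1.8800, -0.9800, 1.8500) x1=(-1.5400, 1.2000, 1.5800)
step 1: x0=(-1.8938, -0.9831, 1.8405) x1=(-1.5239, 1.2152, 1.5941)
step 2: x0=(-1.9076, -0.9858, 1.8310) x1=(-1.5078, 1.2301, 1.6082)
step 3: x0=(-1.9212, -0.9881, 1.8214) x1=(-1.4917, 1.2447, 1.6224)
step 4: x0=(-1.9348, -0.9899, 1.8118) x1=(-1.4757, 1.2589, 1.6365)
step 5: x0=(-1.9483, -0.9912, 1.8022) x1=(-1.4598, 1.2729, 1.6507)
step 6: x0=(-1.9617, -0.9920, 1.7925) x1=(-1.4440, 1.2865, 1.6650)
step 7: x0=(-1.9749, -0.9923, 1.7828) x1=(-1.4282, 1.2998, 1.6792)
step 8: x0=(-1.9881, -0.9921, 1.7730) x1=(-1.4125, 1.3127, 1.6935)
step 9: x0=(-2.0011, -0.9914, 1.7633) x1=(-1.3969, 1.3253, 1.7078)
step 10: x0=(-2.0140, -0.9901, 1.7535) x1=(-1.3814, 1.3375, 1.7220)
step 11: x0=(-2.0267, -0.9883, 1.7437) x1=(-1.3660, 1.3494, 1.7363)
step 12: x0=(-2.0393, -0.9859, 1.7340) x1=(-1.3507, 1.3608, 1.7506)
step 13: x0=(-2.0517, -0.9830, 1.7242) x1=(-1.3355, 1.3720, 1.7649)
step 14: x0=(-2.0639, -0.9795, 1.7144) x1=(-1.3204, 1.3827, 1.7792)
step 15: x0=(-2.0759, -0.9754, 1.7047) x1=(-1.3055, 1.3930, 1.7934)
step 16: x0=(-2.0878, -0.9708, 1.6950) x1=(-1.2907, 1.4029, 1.8077)
step 17: x0=(-2.0994, -0.9655, 1.6853) x1=(-1.2760, 1.4125, 1.8219)
step 18: x0=(-2.1109, -0.9596, 1.6756) x1=(-1.2614, 1.4216, 1.8361)
step 19: x0=(-2.1221, -0.9532, 1.6660) x1=(-1.2470, 1.4303, 1.8503)

2.5457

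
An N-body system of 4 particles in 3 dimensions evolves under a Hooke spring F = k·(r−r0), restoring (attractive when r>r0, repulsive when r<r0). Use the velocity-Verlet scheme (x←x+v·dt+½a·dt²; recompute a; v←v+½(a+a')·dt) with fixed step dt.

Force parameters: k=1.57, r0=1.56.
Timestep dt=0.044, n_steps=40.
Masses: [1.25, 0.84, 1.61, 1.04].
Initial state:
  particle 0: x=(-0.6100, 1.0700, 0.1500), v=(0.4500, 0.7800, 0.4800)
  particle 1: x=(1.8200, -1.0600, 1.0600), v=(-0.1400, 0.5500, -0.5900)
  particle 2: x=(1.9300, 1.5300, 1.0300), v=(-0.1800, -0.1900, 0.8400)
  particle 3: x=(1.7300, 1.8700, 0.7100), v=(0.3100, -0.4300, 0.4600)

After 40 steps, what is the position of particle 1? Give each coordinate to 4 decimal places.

(0.1959, 2.4834, -0.1873)

step 0: x0=(-0.6100, 1.0700, 0.1500) x1=(1.8200, -1.0600, 1.0600) x2=(1.9300, 1.5300, 1.0300) x3=(1.7300, 1.8700, 0.7100)
step 1: x0=(-0.5862, 1.1035, 0.1724) x1=(1.8115, -1.0294, 1.0328) x2=(1.9214, 1.5198, 1.0672) x3=(1.7418, 1.8496, 0.7292)
step 2: x0=(-0.5546, 1.1355, 0.1974) x1=(1.7984, -0.9863, 1.0036) x2=(1.9114, 1.5061, 1.1051) x3=(1.7500, 1.8266, 0.7461)
step 3: x0=(-0.5155, 1.1657, 0.2248) x1=(1.7810, -0.9312, 0.9725) x2=(1.9001, 1.4891, 1.1435) x3=(1.7548, 1.8011, 0.7606)
step 4: x0=(-0.4692, 1.1941, 0.2545) x1=(1.7594, -0.8648, 0.9399) x2=(1.8874, 1.4691, 1.1827) x3=(1.7564, 1.7733, 0.7726)
step 5: x0=(-0.4161, 1.2208, 0.2863) x1=(1.7339, -0.7880, 0.9062) x2=(1.8734, 1.4462, 1.2225) x3=(1.7551, 1.7435, 0.7819)
step 6: x0=(-0.3568, 1.2457, 0.3201) x1=(1.7049, -0.7017, 0.8715) x2=(1.8581, 1.4208, 1.2630) x3=(1.7511, 1.7120, 0.7884)
step 7: x0=(-0.2918, 1.2690, 0.3556) x1=(1.6726, -0.6069, 0.8362) x2=(1.8417, 1.3932, 1.3042) x3=(1.7447, 1.6791, 0.7922)
step 8: x0=(-0.2216, 1.2906, 0.3927) x1=(1.6375, -0.5047, 0.8005) x2=(1.8241, 1.3638, 1.3462) x3=(1.7362, 1.6451, 0.7933)
step 9: x0=(-0.1470, 1.3108, 0.4311) x1=(1.6000, -0.3964, 0.7647) x2=(1.8054, 1.3327, 1.3890) x3=(1.7259, 1.6104, 0.7917)
step 10: x0=(-0.0686, 1.3295, 0.4707) x1=(1.5603, -0.2833, 0.7287) x2=(1.7859, 1.3005, 1.4326) x3=(1.7142, 1.5753, 0.7876)
step 11: x0=(0.0128, 1.3471, 0.5112) x1=(1.5189, -0.1665, 0.6928) x2=(1.7656, 1.2673, 1.4771) x3=(1.7013, 1.5402, 0.7809)
step 12: x0=(0.0966, 1.3636, 0.5523) x1=(1.4761, -0.0474, 0.6568) x2=(1.7447, 1.2335, 1.5226) x3=(1.6878, 1.5054, 0.7720)
step 13: x0=(0.1819, 1.3794, 0.5940) x1=(1.4323, 0.0729, 0.6208) x2=(1.7233, 1.1992, 1.5690) x3=(1.6739, 1.4713, 0.7610)
step 14: x0=(0.2681, 1.3947, 0.6360) x1=(1.3877, 0.1932, 0.5846) x2=(1.7016, 1.1646, 1.6165) x3=(1.6602, 1.4383, 0.7481)
step 15: x0=(0.3544, 1.4098, 0.6783) x1=(1.3426, 0.3125, 0.5480) x2=(1.6797, 1.1298, 1.6651) x3=(1.6470, 1.4066, 0.7335)
step 16: x0=(0.4402, 1.4249, 0.7207) x1=(1.2973, 0.4298, 0.5108) x2=(1.6577, 1.0949, 1.7148) x3=(1.6348, 1.3766, 0.7175)
step 17: x0=(0.5248, 1.4405, 0.7632) x1=(1.2516, 0.5446, 0.4726) x2=(1.6357, 1.0598, 1.7656) x3=(1.6242, 1.3484, 0.7004)
step 18: x0=(0.6077, 1.4569, 0.8061) x1=(1.2058, 0.6561, 0.4332) x2=(1.6138, 1.0246, 1.8175) x3=(1.6157, 1.3221, 0.6823)
step 19: x0=(0.6886, 1.4744, 0.8493) x1=(1.1595, 0.7641, 0.3920) x2=(1.5920, 0.9893, 1.8703) x3=(1.6097, 1.2976, 0.6636)
step 20: x0=(0.7672, 1.4933, 0.8934) x1=(1.1125, 0.8684, 0.3488) x2=(1.5704, 0.9537, 1.9239) x3=(1.6070, 1.2747, 0.6446)
step 21: x0=(0.8434, 1.5138, 0.9386) x1=(1.0644, 0.9692, 0.3031) x2=(1.5488, 0.9178, 1.9779) x3=(1.6077, 1.2529, 0.6254)
step 22: x0=(0.9175, 1.5361, 0.9854) x1=(1.0146, 1.0672, 0.2548) x2=(1.5273, 0.8818, 2.0322) x3=(1.6123, 1.2317, 0.6062)
step 23: x0=(0.9899, 1.5601, 1.0339) x1=(0.9628, 1.1630, 0.2039) x2=(1.5058, 0.8456, 2.0863) x3=(1.6207, 1.2104, 0.5870)
step 24: x0=(1.0608, 1.5858, 1.0845) x1=(0.9089, 1.2574, 0.1509) x2=(1.4842, 0.8094, 2.1399) x3=(1.6326, 1.1883, 0.5678)
step 25: x0=(1.1307, 1.6129, 1.1370) x1=(0.8530, 1.3509, 0.0966) x2=(1.4625, 0.7732, 2.1928) x3=(1.6477, 1.1651, 0.5487)
step 26: x0=(1.1998, 1.6413, 1.1912) x1=(0.7954, 1.4438, 0.0420) x2=(1.4405, 0.7372, 2.2443) x3=(1.6654, 1.1406, 0.5296)
step 27: x0=(1.2684, 1.6709, 1.2469) x1=(0.7367, 1.5362, -0.0117) x2=(1.4181, 0.7016, 2.2943) x3=(1.6851, 1.1144, 0.5106)
step 28: x0=(1.3366, 1.7014, 1.3038) x1=(0.6774, 1.6279, -0.0635) x2=(1.3954, 0.6666, 2.3422) x3=(1.7064, 1.0868, 0.4917)
step 29: x0=(1.4045, 1.7328, 1.3615) x1=(0.6185, 1.7186, -0.1122) x2=(1.3722, 0.6324, 2.3877) x3=(1.7285, 1.0579, 0.4732)
step 30: x0=(1.4719, 1.7648, 1.4196) x1=(0.5605, 1.8077, -0.1567) x2=(1.3486, 0.5991, 2.4303) x3=(1.7511, 1.0278, 0.4552)
step 31: x0=(1.5389, 1.7973, 1.4777) x1=(0.5044, 1.8947, -0.1959) x2=(1.3244, 0.5672, 2.4697) x3=(1.7736, 0.9968, 0.4378)
step 32: x0=(1.6052, 1.8301, 1.5355) x1=(0.4508, 1.9791, -0.2290) x2=(1.2996, 0.5367, 2.5056) x3=(1.7957, 0.9653, 0.4214)
step 33: x0=(1.6707, 1.8631, 1.5925) x1=(0.4005, 2.0601, -0.2550) x2=(1.2744, 0.5080, 2.5376) x3=(1.8168, 0.9336, 0.4062)
step 34: x0=(1.7352, 1.8960, 1.6484) x1=(0.3543, 2.1372, -0.2731) x2=(1.2486, 0.4813, 2.5655) x3=(1.8367, 0.9021, 0.3924)
step 35: x0=(1.7984, 1.9287, 1.7029) x1=(0.3129, 2.2096, -0.2827) x2=(1.2224, 0.4569, 2.5889) x3=(1.8550, 0.8711, 0.3803)
step 36: x0=(1.8601, 1.9609, 1.7556) x1=(0.2768, 2.2769, -0.2832) x2=(1.1958, 0.4349, 2.6078) x3=(1.8715, 0.8410, 0.3701)
step 37: x0=(1.9199, 1.9925, 1.8063) x1=(0.2466, 2.3384, -0.2742) x2=(1.1689, 0.4156, 2.6218) x3=(1.8858, 0.8122, 0.3620)
step 38: x0=(1.9777, 2.0232, 1.8546) x1=(0.2228, 2.3936, -0.2553) x2=(1.1417, 0.3992, 2.6310) x3=(1.8979, 0.7850, 0.3563)
step 39: x0=(2.0332, 2.0529, 1.9003) x1=(0.2058, 2.4421, -0.2264) x2=(1.1144, 0.3858, 2.6352) x3=(1.9075, 0.7598, 0.3533)
step 40: x0=(2.0860, 2.0813, 1.9433) x1=(0.1959, 2.4834, -0.1873) x2=(1.0870, 0.3757, 2.6345) x3=(1.9145, 0.7368, 0.3531)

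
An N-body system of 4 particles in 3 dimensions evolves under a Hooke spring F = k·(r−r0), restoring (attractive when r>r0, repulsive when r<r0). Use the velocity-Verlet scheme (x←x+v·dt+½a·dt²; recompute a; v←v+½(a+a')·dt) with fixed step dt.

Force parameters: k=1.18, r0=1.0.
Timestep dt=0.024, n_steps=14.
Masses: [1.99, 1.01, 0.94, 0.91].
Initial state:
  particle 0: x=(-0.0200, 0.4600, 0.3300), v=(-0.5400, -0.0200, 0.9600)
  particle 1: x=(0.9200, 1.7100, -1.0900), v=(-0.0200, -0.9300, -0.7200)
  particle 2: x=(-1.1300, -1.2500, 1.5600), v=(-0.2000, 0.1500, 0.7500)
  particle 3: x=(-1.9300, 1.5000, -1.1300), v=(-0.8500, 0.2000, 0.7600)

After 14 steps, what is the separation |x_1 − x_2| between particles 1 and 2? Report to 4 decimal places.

step 0: x0=(-0.0200, 0.4600, 0.3300) x1=(0.9200, 1.7100, -1.0900) x2=(-1.1300, -1.2500, 1.5600) x3=(-1.9300, 1.5000, -1.1300)
step 1: x0=(-0.0332, 0.4596, 0.3529) x1=(0.9182, 1.6866, -1.1063) x2=(-1.1342, -1.2445, 1.5763) x3=(-1.9490, 1.5038, -1.1107)
step 2: x0=(-0.0468, 0.4593, 0.3754) x1=(0.9137, 1.6612, -1.1208) x2=(-1.1372, -1.2351, 1.5891) x3=(-1.9654, 1.5058, -1.0892)
step 3: x0=(-0.0609, 0.4590, 0.3976) x1=(0.9066, 1.6338, -1.1332) x2=(-1.1391, -1.2219, 1.5984) x3=(-1.9789, 1.5058, -1.0655)
step 4: x0=(-0.0754, 0.4589, 0.4195) x1=(0.8967, 1.6044, -1.1437) x2=(-1.1399, -1.2050, 1.6043) x3=(-1.9897, 1.5038, -1.0397)
step 5: x0=(-0.0904, 0.4589, 0.4410) x1=(0.8842, 1.5731, -1.1521) x2=(-1.1395, -1.1843, 1.6067) x3=(-1.9977, 1.4999, -1.0118)
step 6: x0=(-0.1058, 0.4591, 0.4621) x1=(0.8690, 1.5399, -1.1584) x2=(-1.1380, -1.1601, 1.6058) x3=(-2.0030, 1.4941, -0.9819)
step 7: x0=(-0.1215, 0.4593, 0.4828) x1=(0.8511, 1.5049, -1.1626) x2=(-1.1354, -1.1322, 1.6014) x3=(-2.0055, 1.4864, -0.9500)
step 8: x0=(-0.1377, 0.4596, 0.5031) x1=(0.8306, 1.4682, -1.1648) x2=(-1.1319, -1.1009, 1.5937) x3=(-2.0053, 1.4768, -0.9161)
step 9: x0=(-0.1543, 0.4601, 0.5230) x1=(0.8076, 1.4297, -1.1647) x2=(-1.1273, -1.0662, 1.5828) x3=(-2.0024, 1.4653, -0.8803)
step 10: x0=(-0.1713, 0.4607, 0.5425) x1=(0.7819, 1.3897, -1.1626) x2=(-1.1217, -1.0282, 1.5686) x3=(-1.9968, 1.4519, -0.8427)
step 11: x0=(-0.1886, 0.4613, 0.5616) x1=(0.7537, 1.3481, -1.1582) x2=(-1.1152, -0.9870, 1.5513) x3=(-1.9886, 1.4368, -0.8033)
step 12: x0=(-0.2063, 0.4621, 0.5803) x1=(0.7231, 1.3050, -1.1518) x2=(-1.1078, -0.9428, 1.5310) x3=(-1.9778, 1.4199, -0.7623)
step 13: x0=(-0.2243, 0.4630, 0.5985) x1=(0.6901, 1.2606, -1.1432) x2=(-1.0995, -0.8957, 1.5077) x3=(-1.9646, 1.4012, -0.7196)
step 14: x0=(-0.2426, 0.4641, 0.6163) x1=(0.6547, 1.2148, -1.1325) x2=(-1.0904, -0.8458, 1.4816) x3=(-1.9488, 1.3809, -0.6754)

3.7584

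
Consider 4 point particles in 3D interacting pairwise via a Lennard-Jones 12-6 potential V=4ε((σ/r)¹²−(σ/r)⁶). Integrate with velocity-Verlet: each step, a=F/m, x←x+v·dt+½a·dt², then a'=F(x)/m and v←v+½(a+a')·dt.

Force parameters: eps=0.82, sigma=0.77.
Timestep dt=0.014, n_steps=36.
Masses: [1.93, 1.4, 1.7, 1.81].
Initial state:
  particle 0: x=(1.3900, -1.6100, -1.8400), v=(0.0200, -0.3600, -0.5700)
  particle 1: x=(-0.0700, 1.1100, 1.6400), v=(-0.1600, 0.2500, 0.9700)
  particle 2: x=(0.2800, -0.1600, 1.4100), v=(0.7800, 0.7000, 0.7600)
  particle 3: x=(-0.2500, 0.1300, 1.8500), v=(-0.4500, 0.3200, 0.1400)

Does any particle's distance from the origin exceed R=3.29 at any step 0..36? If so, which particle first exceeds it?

step 0: x0=(1.3900, -1.6100, -1.8400) x1=(-0.0700, 1.1100, 1.6400) x2=(0.2800, -0.1600, 1.4100) x3=(-0.2500, 0.1300, 1.8500)
step 1: x0=(1.3903, -1.6150, -1.8480) x1=(-0.0723, 1.1133, 1.6536) x2=(0.2927, -0.1512, 1.4192) x3=(-0.2580, 0.1355, 1.8533)
step 2: x0=(1.3906, -1.6201, -1.8560) x1=(-0.0746, 1.1163, 1.6673) x2=(0.3083, -0.1438, 1.4260) x3=(-0.2686, 0.1427, 1.8588)
step 3: x0=(1.3908, -1.6251, -1.8639) x1=(-0.0769, 1.1188, 1.6810) x2=(0.3257, -0.1372, 1.4315) x3=(-0.2810, 0.1510, 1.8655)
step 4: x0=(1.3911, -1.6302, -1.8719) x1=(-0.0793, 1.1210, 1.6947) x2=(0.3442, -0.1312, 1.4363) x3=(-0.2942, 0.1600, 1.8728)
step 5: x0=(1.3914, -1.6352, -1.8799) x1=(-0.0817, 1.1228, 1.7085) x2=(0.3631, -0.1252, 1.4408) x3=(-0.3078, 0.1694, 1.8804)
step 6: x0=(1.3917, -1.6402, -1.8879) x1=(-0.0842, 1.1242, 1.7224) x2=(0.3820, -0.1193, 1.4452) x3=(-0.3215, 0.1791, 1.8880)
step 7: x0=(1.3920, -1.6453, -1.8959) x1=(-0.0868, 1.1252, 1.7363) x2=(0.4008, -0.1132, 1.4497) x3=(-0.3349, 0.1890, 1.8954)
step 8: x0=(1.3922, -1.6503, -1.9038) x1=(-0.0894, 1.1259, 1.7502) x2=(0.4194, -0.1071, 1.4544) x3=(-0.3481, 0.1991, 1.9027)
step 9: x0=(1.3925, -1.6554, -1.9118) x1=(-0.0921, 1.1261, 1.7642) x2=(0.4377, -0.1008, 1.4592) x3=(-0.3610, 0.2094, 1.9099)
step 10: x0=(1.3928, -1.6604, -1.9198) x1=(-0.0949, 1.1260, 1.7782) x2=(0.4558, -0.0943, 1.4641) x3=(-0.3736, 0.2199, 1.9169)
step 11: x0=(1.3931, -1.6654, -1.9278) x1=(-0.0977, 1.1255, 1.7922) x2=(0.4736, -0.0877, 1.4692) x3=(-0.3859, 0.2305, 1.9237)
step 12: x0=(1.3934, -1.6705, -1.9358) x1=(-0.1006, 1.1245, 1.8063) x2=(0.4912, -0.0810, 1.4744) x3=(-0.3980, 0.2413, 1.9303)
step 13: x0=(1.3936, -1.6755, -1.9437) x1=(-0.1037, 1.1232, 1.8205) x2=(0.5085, -0.0742, 1.4797) x3=(-0.4097, 0.2523, 1.9369)
step 14: x0=(1.3939, -1.6806, -1.9517) x1=(-0.1068, 1.1216, 1.8346) x2=(0.5257, -0.0673, 1.4851) x3=(-0.4212, 0.2635, 1.9433)
step 15: x0=(1.3942, -1.6856, -1.9597) x1=(-0.1100, 1.1196, 1.8488) x2=(0.5427, -0.0603, 1.4906) x3=(-0.4325, 0.2748, 1.9496)
step 16: x0=(1.3945, -1.6906, -1.9677) x1=(-0.1132, 1.1172, 1.8630) x2=(0.5595, -0.0532, 1.4962) x3=(-0.4435, 0.2864, 1.9558)
step 17: x0=(1.3948, -1.6957, -1.9757) x1=(-0.1166, 1.1146, 1.8772) x2=(0.5762, -0.0461, 1.5019) x3=(-0.4544, 0.2980, 1.9620)
step 18: x0=(1.3950, -1.7007, -1.9836) x1=(-0.1200, 1.1118, 1.8914) x2=(0.5928, -0.0388, 1.5076) x3=(-0.4651, 0.3098, 1.9681)
step 19: x0=(1.3953, -1.7058, -1.9916) x1=(-0.1234, 1.1088, 1.9056) x2=(0.6092, -0.0315, 1.5133) x3=(-0.4757, 0.3217, 1.9742)
step 20: x0=(1.3956, -1.7108, -1.9996) x1=(-0.1268, 1.1058, 1.9198) x2=(0.6256, -0.0241, 1.5192) x3=(-0.4862, 0.3335, 1.9802)
step 21: x0=(1.3959, -1.7158, -2.0076) x1=(-0.1301, 1.1029, 1.9340) x2=(0.6418, -0.0167, 1.5250) x3=(-0.4966, 0.3452, 1.9862)
step 22: x0=(1.3962, -1.7209, -2.0155) x1=(-0.1332, 1.1002, 1.9482) x2=(0.6580, -0.0093, 1.5309) x3=(-0.5071, 0.3566, 1.9921)
step 23: x0=(1.3964, -1.7259, -2.0235) x1=(-0.1361, 1.0979, 1.9623) x2=(0.6740, -0.0017, 1.5368) x3=(-0.5178, 0.3677, 1.9981)
step 24: x0=(1.3967, -1.7310, -2.0315) x1=(-0.1387, 1.0962, 1.9763) x2=(0.6900, 0.0058, 1.5428) x3=(-0.5286, 0.3783, 2.0041)
step 25: x0=(1.3970, -1.7360, -2.0395) x1=(-0.1408, 1.0953, 1.9903) x2=(0.7060, 0.0134, 1.5488) x3=(-0.5397, 0.3883, 2.0101)
step 26: x0=(1.3973, -1.7410, -2.0475) x1=(-0.1423, 1.0953, 2.0043) x2=(0.7218, 0.0211, 1.5548) x3=(-0.5512, 0.3975, 2.0161)
step 27: x0=(1.3976, -1.7461, -2.0554) x1=(-0.1431, 1.0964, 2.0183) x2=(0.7376, 0.0288, 1.5608) x3=(-0.5632, 0.4058, 2.0221)
step 28: x0=(1.3978, -1.7511, -2.0634) x1=(-0.1433, 1.0985, 2.0322) x2=(0.7534, 0.0365, 1.5669) x3=(-0.5757, 0.4133, 2.0281)
step 29: x0=(1.3981, -1.7562, -2.0714) x1=(-0.1428, 1.1016, 2.0461) x2=(0.7691, 0.0442, 1.5729) x3=(-0.5886, 0.4200, 2.0341)
step 30: x0=(1.3984, -1.7612, -2.0794) x1=(-0.1417, 1.1055, 2.0600) x2=(0.7847, 0.0520, 1.5790) x3=(-0.6019, 0.4261, 2.0400)
step 31: x0=(1.3987, -1.7662, -2.0874) x1=(-0.1402, 1.1101, 2.0740) x2=(0.8004, 0.0598, 1.5852) x3=(-0.6155, 0.4316, 2.0460)
step 32: x0=(1.3990, -1.7713, -2.0953) x1=(-0.1382, 1.1152, 2.0879) x2=(0.8159, 0.0676, 1.5913) x3=(-0.6294, 0.4367, 2.0519)
step 33: x0=(1.3992, -1.7763, -2.1033) x1=(-0.1361, 1.1206, 2.1018) x2=(0.8315, 0.0755, 1.5974) x3=(-0.6435, 0.4416, 2.0578)
step 34: x0=(1.3995, -1.7813, -2.1113) x1=(-0.1337, 1.1261, 2.1158) x2=(0.8470, 0.0833, 1.6036) x3=(-0.6576, 0.4463, 2.0637)
step 35: x0=(1.3998, -1.7864, -2.1193) x1=(-0.1314, 1.1316, 2.1297) x2=(0.8625, 0.0912, 1.6098) x3=(-0.6718, 0.4510, 2.0696)
step 36: x0=(1.4001, -1.7914, -2.1273) x1=(-0.1290, 1.1371, 2.1437) x2=(0.8779, 0.0991, 1.6159) x3=(-0.6859, 0.4557, 2.0754)

no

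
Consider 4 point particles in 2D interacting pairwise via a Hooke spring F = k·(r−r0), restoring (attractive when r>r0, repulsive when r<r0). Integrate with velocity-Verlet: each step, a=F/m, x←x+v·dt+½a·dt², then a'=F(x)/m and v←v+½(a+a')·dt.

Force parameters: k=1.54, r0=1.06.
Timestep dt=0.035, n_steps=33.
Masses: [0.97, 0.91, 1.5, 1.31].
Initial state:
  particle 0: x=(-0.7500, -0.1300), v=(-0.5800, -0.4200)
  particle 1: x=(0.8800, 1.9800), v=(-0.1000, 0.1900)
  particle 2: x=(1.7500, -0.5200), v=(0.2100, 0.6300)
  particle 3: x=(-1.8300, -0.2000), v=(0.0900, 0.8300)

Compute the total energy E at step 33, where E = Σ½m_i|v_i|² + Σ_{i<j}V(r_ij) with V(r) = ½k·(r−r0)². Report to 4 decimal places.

16.0772

step 0: x0=(-0.7500, -0.1300) x1=(0.8800, 1.9800) x2=(1.7500, -0.5200) x3=(-1.8300, -0.2000)
step 1: x0=(-0.7680, -0.1437) x1=(0.8741, 1.9822) x2=(1.7545, -0.4967) x3=(-1.8237, -0.1700)
step 2: x0=(-0.7811, -0.1553) x1=(0.8633, 1.9756) x2=(1.7534, -0.4710) x3=(-1.8110, -0.1382)
step 3: x0=(-0.7894, -0.1647) x1=(0.8477, 1.9603) x2=(1.7465, -0.4430) x3=(-1.7921, -0.1047)
step 4: x0=(-0.7927, -0.1720) x1=(0.8275, 1.9364) x2=(1.7340, -0.4127) x3=(-1.7671, -0.0694)
step 5: x0=(-0.7912, -0.1770) x1=(0.8026, 1.9043) x2=(1.7159, -0.3802) x3=(-1.7362, -0.0325)
step 6: x0=(-0.7847, -0.1800) x1=(0.7734, 1.8643) x2=(1.6923, -0.3456) x3=(-1.6996, 0.0059)
step 7: x0=(-0.7735, -0.1808) x1=(0.7399, 1.8166) x2=(1.6634, -0.3090) x3=(-1.6574, 0.0457)
step 8: x0=(-0.7577, -0.1796) x1=(0.7025, 1.7619) x2=(1.6292, -0.2706) x3=(-1.6099, 0.0869)
step 9: x0=(-0.7373, -0.1764) x1=(0.6613, 1.7004) x2=(1.5900, -0.2305) x3=(-1.5574, 0.1294)
step 10: x0=(-0.7127, -0.1715) x1=(0.6168, 1.6329) x2=(1.5460, -0.1888) x3=(-1.5002, 0.1730)
step 11: x0=(-0.6840, -0.1649) x1=(0.5691, 1.5597) x2=(1.4974, -0.1457) x3=(-1.4386, 0.2175)
step 12: x0=(-0.6515, -0.1567) x1=(0.5187, 1.4816) x2=(1.4445, -0.1014) x3=(-1.3730, 0.2630)
step 13: x0=(-0.6155, -0.1472) x1=(0.4658, 1.3992) x2=(1.3876, -0.0559) x3=(-1.3036, 0.3093)
step 14: x0=(-0.5764, -0.1366) x1=(0.4110, 1.3131) x2=(1.3270, -0.0095) x3=(-1.2309, 0.3561)
step 15: x0=(-0.5346, -0.1250) x1=(0.3544, 1.2240) x2=(1.2630, 0.0376) x3=(-1.1553, 0.4035)
step 16: x0=(-0.4903, -0.1127) x1=(0.2966, 1.1325) x2=(1.1961, 0.0854) x3=(-1.0771, 0.4513)
step 17: x0=(-0.4440, -0.0999) x1=(0.2378, 1.0394) x2=(1.1265, 0.1336) x3=(-0.9968, 0.4993)
step 18: x0=(-0.3962, -0.0869) x1=(0.1785, 0.9453) x2=(1.0548, 0.1821) x3=(-0.9148, 0.5475)
step 19: x0=(-0.3471, -0.0738) x1=(0.1191, 0.8507) x2=(0.9812, 0.2309) x3=(-0.8316, 0.5957)
step 20: x0=(-0.2972, -0.0611) x1=(0.0599, 0.7562) x2=(0.9064, 0.2797) x3=(-0.7475, 0.6440)
step 21: x0=(-0.2468, -0.0489) x1=(0.0011, 0.6623) x2=(0.8306, 0.3286) x3=(-0.6631, 0.6923)
step 22: x0=(-0.1963, -0.0375) x1=(-0.0570, 0.5689) x2=(0.7543, 0.3775) x3=(-0.5787, 0.7407)
step 23: x0=(-0.1458, -0.0274) x1=(-0.1143, 0.4763) x2=(0.6779, 0.4265) x3=(-0.4947, 0.7895)
step 24: x0=(-0.0955, -0.0188) x1=(-0.1712, 0.3841) x2=(0.6018, 0.4756) x3=(-0.4112, 0.8390)
step 25: x0=(-0.0452, -0.0119) x1=(-0.2284, 0.2921) x2=(0.5263, 0.5249) x3=(-0.3281, 0.8893)
step 26: x0=(0.0055, -0.0067) x1=(-0.2867, 0.2003) x2=(0.4514, 0.5745) x3=(-0.2454, 0.9405)
step 27: x0=(0.0570, -0.0030) x1=(-0.3467, 0.1085) x2=(0.3774, 0.6244) x3=(-0.1630, 0.9925)
step 28: x0=(0.1093, -0.0003) x1=(-0.4083, 0.0165) x2=(0.3042, 0.6745) x3=(-0.0810, 1.0451)
step 29: x0=(0.1626, 0.0017) x1=(-0.4712, -0.0755) x2=(0.2317, 0.7247) x3=(0.0004, 1.0982)
step 30: x0=(0.2165, 0.0032) x1=(-0.5347, -0.1673) x2=(0.1596, 0.7746) x3=(0.0812, 1.1517)
step 31: x0=(0.2711, 0.0045) x1=(-0.5984, -0.2583) x2=(0.0876, 0.8239) x3=(0.1616, 1.2055)
step 32: x0=(0.3260, 0.0057) x1=(-0.6615, -0.3478) x2=(0.0152, 0.8724) x3=(0.2419, 1.2592)
step 33: x0=(0.3809, 0.0071) x1=(-0.7236, -0.4354) x2=(-0.0578, 0.9201) x3=(0.3220, 1.3125)
step 0 velocities: v0=(-0.5800, -0.4200) v1=(-0.1000, 0.1900) v2=(0.2100, 0.6300) v3=(0.0900, 0.8300)
step 0: KE=1.0570, PE=15.0383, E=16.0952
step 33 velocities: v0=(1.5676, 0.0434) v1=(-1.7485, -2.4637) v2=(-2.0972, 1.3487) v3=(2.2867, 1.5074)
step 33: KE=14.9216, PE=1.1556, E=16.0772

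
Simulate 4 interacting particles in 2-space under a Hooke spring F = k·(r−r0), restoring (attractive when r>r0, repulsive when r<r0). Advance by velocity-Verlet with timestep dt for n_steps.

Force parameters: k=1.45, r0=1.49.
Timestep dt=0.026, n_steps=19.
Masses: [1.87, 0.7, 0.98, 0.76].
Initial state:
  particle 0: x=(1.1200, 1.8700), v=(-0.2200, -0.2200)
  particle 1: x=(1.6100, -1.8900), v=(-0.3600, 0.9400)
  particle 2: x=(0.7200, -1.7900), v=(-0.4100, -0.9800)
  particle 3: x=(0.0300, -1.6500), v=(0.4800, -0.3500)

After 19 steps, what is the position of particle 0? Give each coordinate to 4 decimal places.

step 0: x0=(1.1200, 1.8700) x1=(1.6100, -1.8900) x2=(0.7200, -1.7900) x3=(0.0300, -1.6500)
step 1: x0=(1.1141, 1.8626) x1=(1.6008, -1.8640) x2=(0.7095, -1.8144) x3=(0.0425, -1.6577)
step 2: x0=(1.1079, 1.8517) x1=(1.5919, -1.8349) x2=(0.6995, -1.8368) x3=(0.0549, -1.6624)
step 3: x0=(1.1015, 1.8374) x1=(1.5833, -1.8027) x2=(0.6899, -1.8572) x3=(0.0671, -1.6642)
step 4: x0=(1.0947, 1.8198) x1=(1.5751, -1.7673) x2=(0.6808, -1.8757) x3=(0.0791, -1.6629)
step 5: x0=(1.0876, 1.7988) x1=(1.5673, -1.7290) x2=(0.6722, -1.8923) x3=(0.0909, -1.6587)
step 6: x0=(1.0802, 1.7745) x1=(1.5600, -1.6876) x2=(0.6640, -1.9071) x3=(0.1024, -1.6515)
step 7: x0=(1.0726, 1.7469) x1=(1.5531, -1.6432) x2=(0.6563, -1.9202) x3=(0.1136, -1.6412)
step 8: x0=(1.0646, 1.7162) x1=(1.5466, -1.5960) x2=(0.6491, -1.9317) x3=(0.1244, -1.6278)
step 9: x0=(1.0564, 1.6824) x1=(1.5405, -1.5459) x2=(0.6424, -1.9417) x3=(0.1348, -1.6115)
step 10: x0=(1.0480, 1.6456) x1=(1.5348, -1.4930) x2=(0.6363, -1.9502) x3=(0.1448, -1.5921)
step 11: x0=(1.0392, 1.6058) x1=(1.5295, -1.4375) x2=(0.6306, -1.9573) x3=(0.1545, -1.5697)
step 12: x0=(1.0303, 1.5633) x1=(1.5246, -1.3795) x2=(0.6255, -1.9631) x3=(0.1637, -1.5444)
step 13: x0=(1.0211, 1.5179) x1=(1.5199, -1.3191) x2=(0.6210, -1.9677) x3=(0.1726, -1.5162)
step 14: x0=(1.0116, 1.4700) x1=(1.5156, -1.2564) x2=(0.6169, -1.9711) x3=(0.1811, -1.4852)
step 15: x0=(1.0020, 1.4196) x1=(1.5114, -1.1916) x2=(0.6134, -1.9734) x3=(0.1893, -1.4514)
step 16: x0=(0.9921, 1.3669) x1=(1.5075, -1.1249) x2=(0.6104, -1.9746) x3=(0.1971, -1.4150)
step 17: x0=(0.9820, 1.3119) x1=(1.5037, -1.0565) x2=(0.6078, -1.9748) x3=(0.2046, -1.3761)
step 18: x0=(0.9718, 1.2548) x1=(1.5001, -0.9865) x2=(0.6058, -1.9739) x3=(0.2119, -1.3348)
step 19: x0=(0.9613, 1.1958) x1=(1.4965, -0.9152) x2=(0.6042, -1.9720) x3=(0.2189, -1.2912)

(0.9613, 1.1958)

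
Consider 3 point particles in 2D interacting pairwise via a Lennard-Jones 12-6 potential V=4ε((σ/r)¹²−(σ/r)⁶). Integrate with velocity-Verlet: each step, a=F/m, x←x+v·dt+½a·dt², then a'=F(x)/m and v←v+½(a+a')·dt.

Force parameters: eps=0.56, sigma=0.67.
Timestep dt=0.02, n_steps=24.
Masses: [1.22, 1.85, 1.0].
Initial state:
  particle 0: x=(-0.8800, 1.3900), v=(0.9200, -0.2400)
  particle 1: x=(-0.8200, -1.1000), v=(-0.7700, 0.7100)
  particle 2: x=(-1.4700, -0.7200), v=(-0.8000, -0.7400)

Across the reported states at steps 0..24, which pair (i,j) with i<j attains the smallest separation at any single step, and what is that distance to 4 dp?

step 0: x0=(-0.8800, 1.3900) x1=(-0.8200, -1.1000) x2=(-1.4700, -0.7200)
step 1: x0=(-0.8616, 1.3852) x1=(-0.8354, -1.0858) x2=(-1.4860, -0.7348)
step 2: x0=(-0.8432, 1.3804) x1=(-0.8506, -1.0717) x2=(-1.5024, -0.7494)
step 3: x0=(-0.8248, 1.3756) x1=(-0.8653, -1.0579) x2=(-1.5196, -0.7635)
step 4: x0=(-0.8064, 1.3708) x1=(-0.8792, -1.0444) x2=(-1.5384, -0.7770)
step 5: x0=(-0.7880, 1.3660) x1=(-0.8921, -1.0313) x2=(-1.5591, -0.7897)
step 6: x0=(-0.7696, 1.3612) x1=(-0.9038, -1.0186) x2=(-1.5819, -0.8016)
step 7: x0=(-0.7512, 1.3563) x1=(-0.9145, -1.0063) x2=(-1.6067, -0.8129)
step 8: x0=(-0.7328, 1.3515) x1=(-0.9243, -0.9942) x2=(-1.6329, -0.8238)
step 9: x0=(-0.7144, 1.3467) x1=(-0.9337, -0.9823) x2=(-1.6600, -0.8345)
step 10: x0=(-0.6960, 1.3419) x1=(-0.9429, -0.9703) x2=(-1.6875, -0.8451)
step 11: x0=(-0.6776, 1.3371) x1=(-0.9521, -0.9584) x2=(-1.7149, -0.8557)
step 12: x0=(-0.6592, 1.3323) x1=(-0.9616, -0.9464) x2=(-1.7419, -0.8663)
step 13: x0=(-0.6408, 1.3274) x1=(-0.9713, -0.9344) x2=(-1.7683, -0.8771)
step 14: x0=(-0.6224, 1.3226) x1=(-0.9815, -0.9223) x2=(-1.7940, -0.8878)
step 15: x0=(-0.6041, 1.3178) x1=(-0.9921, -0.9103) x2=(-1.8190, -0.8986)
step 16: x0=(-0.5857, 1.3129) x1=(-1.0031, -0.8982) x2=(-1.8431, -0.9095)
step 17: x0=(-0.5673, 1.3081) x1=(-1.0145, -0.8862) x2=(-1.8664, -0.9203)
step 18: x0=(-0.5489, 1.3033) x1=(-1.0263, -0.8741) x2=(-1.8890, -0.9310)
step 19: x0=(-0.5305, 1.2984) x1=(-1.0386, -0.8621) x2=(-1.9108, -0.9417)
step 20: x0=(-0.5121, 1.2936) x1=(-1.0513, -0.8501) x2=(-1.9318, -0.9524)
step 21: x0=(-0.4937, 1.2888) x1=(-1.0643, -0.8382) x2=(-1.9522, -0.9630)
step 22: x0=(-0.4753, 1.2839) x1=(-1.0777, -0.8263) x2=(-1.9718, -0.9734)
step 23: x0=(-0.4569, 1.2791) x1=(-1.0915, -0.8145) x2=(-1.9909, -0.9838)
step 24: x0=(-0.4385, 1.2742) x1=(-1.1056, -0.8027) x2=(-2.0093, -0.9941)

pair (1,2), distance 0.7094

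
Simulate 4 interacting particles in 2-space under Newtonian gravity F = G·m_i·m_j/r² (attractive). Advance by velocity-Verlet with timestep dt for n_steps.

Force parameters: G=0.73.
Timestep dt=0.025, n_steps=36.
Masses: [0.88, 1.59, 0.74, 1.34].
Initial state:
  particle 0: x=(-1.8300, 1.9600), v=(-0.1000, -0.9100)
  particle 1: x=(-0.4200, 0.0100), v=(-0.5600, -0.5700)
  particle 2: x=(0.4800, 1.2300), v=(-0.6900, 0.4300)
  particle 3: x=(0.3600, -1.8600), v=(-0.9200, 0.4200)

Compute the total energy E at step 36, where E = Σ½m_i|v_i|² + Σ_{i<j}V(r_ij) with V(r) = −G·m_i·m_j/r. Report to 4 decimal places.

-0.5768

step 0: x0=(-1.8300, 1.9600) x1=(-0.4200, 0.0100) x2=(0.4800, 1.2300) x3=(0.3600, -1.8600)
step 1: x0=(-1.8324, 1.9372) x1=(-0.4339, -0.0042) x2=(0.4626, 1.2406) x3=(0.3370, -1.8494)
step 2: x0=(-1.8347, 1.9142) x1=(-0.4478, -0.0184) x2=(0.4450, 1.2509) x3=(0.3138, -1.8386)
step 3: x0=(-1.8368, 1.8911) x1=(-0.4615, -0.0326) x2=(0.4271, 1.2609) x3=(0.2906, -1.8275)
step 4: x0=(-1.8388, 1.8678) x1=(-0.4752, -0.0468) x2=(0.4090, 1.2707) x3=(0.2674, -1.8162)
step 5: x0=(-1.8407, 1.8444) x1=(-0.4887, -0.0609) x2=(0.3907, 1.2801) x3=(0.2440, -1.8047)
step 6: x0=(-1.8423, 1.8208) x1=(-0.5022, -0.0750) x2=(0.3721, 1.2893) x3=(0.2205, -1.7929)
step 7: x0=(-1.8438, 1.7971) x1=(-0.5156, -0.0891) x2=(0.3533, 1.2982) x3=(0.1970, -1.7809)
step 8: x0=(-1.8452, 1.7732) x1=(-0.5288, -0.1032) x2=(0.3343, 1.3068) x3=(0.1734, -1.7687)
step 9: x0=(-1.8464, 1.7491) x1=(-0.5420, -0.1173) x2=(0.3150, 1.3151) x3=(0.1496, -1.7561)
step 10: x0=(-1.8474, 1.7249) x1=(-0.5551, -0.1315) x2=(0.2955, 1.3232) x3=(0.1258, -1.7433)
step 11: x0=(-1.8483, 1.7006) x1=(-0.5681, -0.1456) x2=(0.2759, 1.3310) x3=(0.1018, -1.7303)
step 12: x0=(-1.8489, 1.6760) x1=(-0.5810, -0.1598) x2=(0.2560, 1.3385) x3=(0.0778, -1.7169)
step 13: x0=(-1.8494, 1.6513) x1=(-0.5938, -0.1740) x2=(0.2358, 1.3457) x3=(0.0536, -1.7033)
step 14: x0=(-1.8498, 1.6264) x1=(-0.6065, -0.1882) x2=(0.2155, 1.3527) x3=(0.0294, -1.6893)
step 15: x0=(-1.8499, 1.6014) x1=(-0.6191, -0.2025) x2=(0.1950, 1.3595) x3=(0.0050, -1.6750)
step 16: x0=(-1.8499, 1.5762) x1=(-0.6316, -0.2168) x2=(0.1743, 1.3659) x3=(-0.0195, -1.6605)
step 17: x0=(-1.8496, 1.5508) x1=(-0.6440, -0.2312) x2=(0.1533, 1.3722) x3=(-0.0442, -1.6455)
step 18: x0=(-1.8492, 1.5252) x1=(-0.6563, -0.2457) x2=(0.1322, 1.3781) x3=(-0.0689, -1.6303)
step 19: x0=(-1.8486, 1.4995) x1=(-0.6686, -0.2603) x2=(0.1109, 1.3838) x3=(-0.0938, -1.6147)
step 20: x0=(-1.8478, 1.4735) x1=(-0.6807, -0.2749) x2=(0.0893, 1.3892) x3=(-0.1189, -1.5987)
step 21: x0=(-1.8467, 1.4474) x1=(-0.6927, -0.2897) x2=(0.0676, 1.3944) x3=(-0.1441, -1.5823)
step 22: x0=(-1.8455, 1.4211) x1=(-0.7046, -0.3045) x2=(0.0456, 1.3993) x3=(-0.1694, -1.5655)
step 23: x0=(-1.8440, 1.3947) x1=(-0.7164, -0.3195) x2=(0.0235, 1.4039) x3=(-0.1950, -1.5483)
step 24: x0=(-1.8424, 1.3680) x1=(-0.7280, -0.3347) x2=(0.0011, 1.4083) x3=(-0.2206, -1.5306)
step 25: x0=(-1.8405, 1.3411) x1=(-0.7395, -0.3500) x2=(-0.0215, 1.4125) x3=(-0.2465, -1.5125)
step 26: x0=(-1.8384, 1.3140) x1=(-0.7510, -0.3655) x2=(-0.0442, 1.4163) x3=(-0.2726, -1.4939)
step 27: x0=(-1.8360, 1.2868) x1=(-0.7622, -0.3812) x2=(-0.0672, 1.4200) x3=(-0.2989, -1.4747)
step 28: x0=(-1.8334, 1.2593) x1=(-0.7733, -0.3971) x2=(-0.0903, 1.4233) x3=(-0.3254, -1.4551)
step 29: x0=(-1.8306, 1.2317) x1=(-0.7843, -0.4133) x2=(-0.1137, 1.4264) x3=(-0.3521, -1.4348)
step 30: x0=(-1.8275, 1.2038) x1=(-0.7951, -0.4298) x2=(-0.1373, 1.4292) x3=(-0.3791, -1.4139)
step 31: x0=(-1.8242, 1.1757) x1=(-0.8057, -0.4466) x2=(-0.1610, 1.4317) x3=(-0.4063, -1.3924)
step 32: x0=(-1.8206, 1.1474) x1=(-0.8161, -0.4637) x2=(-0.1850, 1.4340) x3=(-0.4338, -1.3701)
step 33: x0=(-1.8168, 1.1189) x1=(-0.8264, -0.4813) x2=(-0.2092, 1.4360) x3=(-0.4617, -1.3470)
step 34: x0=(-1.8126, 1.0902) x1=(-0.8363, -0.4993) x2=(-0.2336, 1.4377) x3=(-0.4898, -1.3232)
step 35: x0=(-1.8082, 1.0612) x1=(-0.8460, -0.5179) x2=(-0.2582, 1.4392) x3=(-0.5184, -1.2983)
step 36: x0=(-1.8036, 1.0321) x1=(-0.8555, -0.5371) x2=(-0.2830, 1.4403) x3=(-0.5473, -1.2725)
step 0 velocities: v0=(-0.1000, -0.9100) v1=(-0.5600, -0.5700) v2=(-0.6900, 0.4300) v3=(-0.9200, 0.4200)
step 0: KE=1.8062, PE=-2.3845, E=-0.5782
step 36 velocities: v0=(0.1925, -1.1712) v1=(-0.3702, -0.7808) v2=(-0.9970, 0.0405) v3=(-1.1678, 1.0567)
step 36: KE=3.2437, PE=-3.8204, E=-0.5768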